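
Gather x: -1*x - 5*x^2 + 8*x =-5*x^2 + 7*x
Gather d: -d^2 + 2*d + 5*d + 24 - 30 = -d^2 + 7*d - 6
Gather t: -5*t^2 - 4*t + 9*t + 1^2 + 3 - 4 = -5*t^2 + 5*t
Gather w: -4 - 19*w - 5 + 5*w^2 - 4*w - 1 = 5*w^2 - 23*w - 10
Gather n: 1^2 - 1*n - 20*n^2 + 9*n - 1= -20*n^2 + 8*n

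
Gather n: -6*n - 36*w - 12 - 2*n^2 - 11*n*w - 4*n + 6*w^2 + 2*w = -2*n^2 + n*(-11*w - 10) + 6*w^2 - 34*w - 12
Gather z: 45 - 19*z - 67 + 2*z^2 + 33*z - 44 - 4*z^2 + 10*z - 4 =-2*z^2 + 24*z - 70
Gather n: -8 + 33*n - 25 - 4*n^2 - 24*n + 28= -4*n^2 + 9*n - 5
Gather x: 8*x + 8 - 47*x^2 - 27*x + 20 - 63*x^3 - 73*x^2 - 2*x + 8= -63*x^3 - 120*x^2 - 21*x + 36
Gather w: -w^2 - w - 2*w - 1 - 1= -w^2 - 3*w - 2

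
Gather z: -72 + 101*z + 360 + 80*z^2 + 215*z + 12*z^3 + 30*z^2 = 12*z^3 + 110*z^2 + 316*z + 288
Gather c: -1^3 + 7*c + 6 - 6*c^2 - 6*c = -6*c^2 + c + 5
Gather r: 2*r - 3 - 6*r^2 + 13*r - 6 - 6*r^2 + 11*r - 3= -12*r^2 + 26*r - 12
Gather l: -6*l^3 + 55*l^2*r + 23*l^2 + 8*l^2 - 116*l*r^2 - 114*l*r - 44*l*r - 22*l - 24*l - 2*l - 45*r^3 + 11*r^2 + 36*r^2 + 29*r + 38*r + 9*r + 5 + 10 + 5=-6*l^3 + l^2*(55*r + 31) + l*(-116*r^2 - 158*r - 48) - 45*r^3 + 47*r^2 + 76*r + 20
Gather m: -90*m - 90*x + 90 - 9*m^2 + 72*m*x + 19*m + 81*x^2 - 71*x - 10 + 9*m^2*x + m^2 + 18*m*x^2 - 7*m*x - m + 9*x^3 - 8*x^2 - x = m^2*(9*x - 8) + m*(18*x^2 + 65*x - 72) + 9*x^3 + 73*x^2 - 162*x + 80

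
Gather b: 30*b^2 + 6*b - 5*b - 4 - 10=30*b^2 + b - 14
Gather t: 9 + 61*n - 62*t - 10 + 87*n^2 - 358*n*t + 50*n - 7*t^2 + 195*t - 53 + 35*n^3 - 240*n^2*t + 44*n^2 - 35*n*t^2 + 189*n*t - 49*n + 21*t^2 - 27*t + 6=35*n^3 + 131*n^2 + 62*n + t^2*(14 - 35*n) + t*(-240*n^2 - 169*n + 106) - 48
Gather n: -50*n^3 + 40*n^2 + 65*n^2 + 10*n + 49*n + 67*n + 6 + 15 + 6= -50*n^3 + 105*n^2 + 126*n + 27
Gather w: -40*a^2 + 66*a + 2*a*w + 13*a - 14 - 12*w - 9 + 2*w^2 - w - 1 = -40*a^2 + 79*a + 2*w^2 + w*(2*a - 13) - 24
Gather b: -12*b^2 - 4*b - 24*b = -12*b^2 - 28*b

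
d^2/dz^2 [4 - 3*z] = 0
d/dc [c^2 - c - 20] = 2*c - 1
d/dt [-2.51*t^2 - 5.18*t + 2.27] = -5.02*t - 5.18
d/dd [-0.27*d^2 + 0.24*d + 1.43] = 0.24 - 0.54*d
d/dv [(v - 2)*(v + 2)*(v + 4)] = 3*v^2 + 8*v - 4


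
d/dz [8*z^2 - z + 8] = 16*z - 1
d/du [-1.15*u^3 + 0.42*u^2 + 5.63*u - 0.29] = -3.45*u^2 + 0.84*u + 5.63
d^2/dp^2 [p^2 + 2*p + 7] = 2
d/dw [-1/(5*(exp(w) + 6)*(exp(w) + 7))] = (2*exp(w) + 13)*exp(w)/(5*(exp(w) + 6)^2*(exp(w) + 7)^2)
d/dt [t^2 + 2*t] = 2*t + 2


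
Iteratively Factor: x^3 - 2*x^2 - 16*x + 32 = (x - 4)*(x^2 + 2*x - 8) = (x - 4)*(x + 4)*(x - 2)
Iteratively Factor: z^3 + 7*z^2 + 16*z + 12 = (z + 3)*(z^2 + 4*z + 4) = (z + 2)*(z + 3)*(z + 2)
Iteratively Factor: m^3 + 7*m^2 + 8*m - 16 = (m - 1)*(m^2 + 8*m + 16) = (m - 1)*(m + 4)*(m + 4)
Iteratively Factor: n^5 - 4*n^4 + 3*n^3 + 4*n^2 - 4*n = (n - 1)*(n^4 - 3*n^3 + 4*n) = (n - 1)*(n + 1)*(n^3 - 4*n^2 + 4*n) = (n - 2)*(n - 1)*(n + 1)*(n^2 - 2*n) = n*(n - 2)*(n - 1)*(n + 1)*(n - 2)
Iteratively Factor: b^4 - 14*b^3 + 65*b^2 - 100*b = (b - 5)*(b^3 - 9*b^2 + 20*b) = (b - 5)*(b - 4)*(b^2 - 5*b) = b*(b - 5)*(b - 4)*(b - 5)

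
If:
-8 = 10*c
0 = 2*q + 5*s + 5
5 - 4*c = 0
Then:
No Solution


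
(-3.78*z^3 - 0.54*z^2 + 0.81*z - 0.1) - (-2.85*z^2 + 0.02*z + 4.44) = -3.78*z^3 + 2.31*z^2 + 0.79*z - 4.54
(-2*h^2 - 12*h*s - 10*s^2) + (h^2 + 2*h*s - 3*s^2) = -h^2 - 10*h*s - 13*s^2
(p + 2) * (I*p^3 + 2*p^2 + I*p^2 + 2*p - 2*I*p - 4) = I*p^4 + 2*p^3 + 3*I*p^3 + 6*p^2 - 4*I*p - 8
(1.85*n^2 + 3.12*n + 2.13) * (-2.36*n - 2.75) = -4.366*n^3 - 12.4507*n^2 - 13.6068*n - 5.8575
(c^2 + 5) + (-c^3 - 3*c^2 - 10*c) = -c^3 - 2*c^2 - 10*c + 5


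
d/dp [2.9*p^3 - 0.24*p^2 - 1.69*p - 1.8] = 8.7*p^2 - 0.48*p - 1.69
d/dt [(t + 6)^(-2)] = -2/(t + 6)^3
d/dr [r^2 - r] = 2*r - 1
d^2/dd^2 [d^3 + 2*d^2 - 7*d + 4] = 6*d + 4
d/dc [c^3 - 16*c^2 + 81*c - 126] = 3*c^2 - 32*c + 81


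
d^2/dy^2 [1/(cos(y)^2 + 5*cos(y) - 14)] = (-4*sin(y)^4 + 83*sin(y)^2 - 205*cos(y)/4 - 15*cos(3*y)/4 - 1)/((cos(y) - 2)^3*(cos(y) + 7)^3)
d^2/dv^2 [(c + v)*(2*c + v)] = 2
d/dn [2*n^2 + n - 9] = 4*n + 1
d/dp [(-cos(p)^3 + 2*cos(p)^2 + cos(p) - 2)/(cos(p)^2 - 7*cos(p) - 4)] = (cos(p)^4 - 14*cos(p)^3 + 3*cos(p)^2 + 12*cos(p) + 18)*sin(p)/(sin(p)^2 + 7*cos(p) + 3)^2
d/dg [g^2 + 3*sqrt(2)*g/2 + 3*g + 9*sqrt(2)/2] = 2*g + 3*sqrt(2)/2 + 3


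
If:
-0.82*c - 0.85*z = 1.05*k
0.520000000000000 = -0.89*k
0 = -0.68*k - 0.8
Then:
No Solution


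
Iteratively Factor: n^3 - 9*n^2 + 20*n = (n - 5)*(n^2 - 4*n) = n*(n - 5)*(n - 4)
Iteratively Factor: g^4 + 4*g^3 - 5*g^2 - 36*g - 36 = (g + 2)*(g^3 + 2*g^2 - 9*g - 18) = (g + 2)*(g + 3)*(g^2 - g - 6) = (g + 2)^2*(g + 3)*(g - 3)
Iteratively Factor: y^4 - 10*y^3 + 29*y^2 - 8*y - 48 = (y - 4)*(y^3 - 6*y^2 + 5*y + 12) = (y - 4)^2*(y^2 - 2*y - 3) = (y - 4)^2*(y + 1)*(y - 3)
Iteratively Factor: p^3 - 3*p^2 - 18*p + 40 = (p + 4)*(p^2 - 7*p + 10) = (p - 5)*(p + 4)*(p - 2)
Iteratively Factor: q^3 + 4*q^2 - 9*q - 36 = (q + 3)*(q^2 + q - 12) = (q + 3)*(q + 4)*(q - 3)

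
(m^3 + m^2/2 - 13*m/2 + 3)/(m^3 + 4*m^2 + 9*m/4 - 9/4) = 2*(m - 2)/(2*m + 3)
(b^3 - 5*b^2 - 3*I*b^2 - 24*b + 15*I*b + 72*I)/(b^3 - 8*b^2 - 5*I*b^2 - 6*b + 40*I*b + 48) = (b + 3)/(b - 2*I)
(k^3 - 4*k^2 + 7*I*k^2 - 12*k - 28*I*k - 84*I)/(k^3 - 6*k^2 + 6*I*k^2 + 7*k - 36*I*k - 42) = (k + 2)/(k - I)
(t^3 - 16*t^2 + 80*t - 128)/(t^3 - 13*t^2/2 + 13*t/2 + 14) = 2*(t^2 - 12*t + 32)/(2*t^2 - 5*t - 7)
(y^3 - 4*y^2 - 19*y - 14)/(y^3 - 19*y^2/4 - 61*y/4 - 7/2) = 4*(y + 1)/(4*y + 1)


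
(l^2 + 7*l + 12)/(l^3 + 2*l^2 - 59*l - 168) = (l + 4)/(l^2 - l - 56)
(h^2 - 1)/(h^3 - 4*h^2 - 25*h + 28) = (h + 1)/(h^2 - 3*h - 28)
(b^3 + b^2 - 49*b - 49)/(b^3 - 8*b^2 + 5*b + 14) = (b + 7)/(b - 2)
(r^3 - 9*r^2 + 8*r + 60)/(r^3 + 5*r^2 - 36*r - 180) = (r^2 - 3*r - 10)/(r^2 + 11*r + 30)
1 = 1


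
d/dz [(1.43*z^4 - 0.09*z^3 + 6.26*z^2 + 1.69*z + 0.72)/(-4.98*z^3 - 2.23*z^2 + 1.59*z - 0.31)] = (-7.1214*z^6 - 6.3778*z^5 + 38.1966*z^4 + 14.773*z^3 + 24.5626*z^2 - 0.67*z - 1.6687)/(24.8004*z^6 + 22.2108*z^5 - 10.8635*z^4 - 4.0038*z^3 + 3.9107*z^2 - 0.9858*z + 0.0961)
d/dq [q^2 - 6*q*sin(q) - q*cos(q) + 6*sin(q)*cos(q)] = q*sin(q) - 6*q*cos(q) + 2*q - 6*sin(q) - cos(q) + 6*cos(2*q)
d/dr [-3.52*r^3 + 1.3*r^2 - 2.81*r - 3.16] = -10.56*r^2 + 2.6*r - 2.81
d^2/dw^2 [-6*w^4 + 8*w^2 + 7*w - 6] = 16 - 72*w^2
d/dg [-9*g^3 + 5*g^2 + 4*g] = -27*g^2 + 10*g + 4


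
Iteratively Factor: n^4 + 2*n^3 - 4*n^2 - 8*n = (n + 2)*(n^3 - 4*n) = n*(n + 2)*(n^2 - 4) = n*(n - 2)*(n + 2)*(n + 2)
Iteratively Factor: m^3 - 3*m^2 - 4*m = (m)*(m^2 - 3*m - 4) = m*(m - 4)*(m + 1)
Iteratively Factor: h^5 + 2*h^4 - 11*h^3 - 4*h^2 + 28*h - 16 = (h + 4)*(h^4 - 2*h^3 - 3*h^2 + 8*h - 4) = (h - 1)*(h + 4)*(h^3 - h^2 - 4*h + 4) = (h - 2)*(h - 1)*(h + 4)*(h^2 + h - 2) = (h - 2)*(h - 1)*(h + 2)*(h + 4)*(h - 1)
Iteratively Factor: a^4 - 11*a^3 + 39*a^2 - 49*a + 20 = (a - 4)*(a^3 - 7*a^2 + 11*a - 5) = (a - 5)*(a - 4)*(a^2 - 2*a + 1) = (a - 5)*(a - 4)*(a - 1)*(a - 1)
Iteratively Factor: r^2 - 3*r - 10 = (r + 2)*(r - 5)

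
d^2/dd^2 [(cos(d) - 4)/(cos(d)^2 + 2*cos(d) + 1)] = (-31*cos(d)/4 + 10*cos(2*d) - cos(3*d)/4 - 18)/(cos(d) + 1)^4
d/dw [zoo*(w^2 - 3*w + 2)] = zoo*(w + 1)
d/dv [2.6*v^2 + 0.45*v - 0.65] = 5.2*v + 0.45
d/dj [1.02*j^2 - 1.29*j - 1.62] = 2.04*j - 1.29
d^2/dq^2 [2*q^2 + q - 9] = 4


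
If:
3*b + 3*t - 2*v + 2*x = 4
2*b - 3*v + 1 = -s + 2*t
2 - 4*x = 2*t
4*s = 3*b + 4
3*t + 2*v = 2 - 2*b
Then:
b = -6/13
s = 17/26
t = 19/13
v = -19/26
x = -3/13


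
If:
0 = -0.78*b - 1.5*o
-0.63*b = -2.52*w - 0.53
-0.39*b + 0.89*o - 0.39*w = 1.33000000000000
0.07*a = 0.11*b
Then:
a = -2.06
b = -1.31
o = 0.68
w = -0.54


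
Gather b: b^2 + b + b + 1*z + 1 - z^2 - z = b^2 + 2*b - z^2 + 1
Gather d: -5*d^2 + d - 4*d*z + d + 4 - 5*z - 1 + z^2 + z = -5*d^2 + d*(2 - 4*z) + z^2 - 4*z + 3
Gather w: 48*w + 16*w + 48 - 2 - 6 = 64*w + 40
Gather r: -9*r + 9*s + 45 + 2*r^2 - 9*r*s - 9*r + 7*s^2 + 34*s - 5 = 2*r^2 + r*(-9*s - 18) + 7*s^2 + 43*s + 40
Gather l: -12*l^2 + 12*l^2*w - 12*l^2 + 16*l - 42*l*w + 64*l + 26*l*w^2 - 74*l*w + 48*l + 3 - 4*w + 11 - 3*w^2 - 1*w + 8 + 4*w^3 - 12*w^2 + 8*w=l^2*(12*w - 24) + l*(26*w^2 - 116*w + 128) + 4*w^3 - 15*w^2 + 3*w + 22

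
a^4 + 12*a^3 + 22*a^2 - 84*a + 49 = (a - 1)^2*(a + 7)^2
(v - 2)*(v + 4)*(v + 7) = v^3 + 9*v^2 + 6*v - 56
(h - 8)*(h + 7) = h^2 - h - 56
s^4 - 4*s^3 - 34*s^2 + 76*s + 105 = (s - 7)*(s - 3)*(s + 1)*(s + 5)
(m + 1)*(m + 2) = m^2 + 3*m + 2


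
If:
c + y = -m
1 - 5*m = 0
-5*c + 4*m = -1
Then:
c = 9/25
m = 1/5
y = -14/25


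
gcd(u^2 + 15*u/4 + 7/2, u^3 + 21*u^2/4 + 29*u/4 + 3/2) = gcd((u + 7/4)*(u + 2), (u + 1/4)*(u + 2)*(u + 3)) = u + 2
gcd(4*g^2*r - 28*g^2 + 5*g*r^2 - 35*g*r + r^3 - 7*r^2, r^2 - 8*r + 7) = r - 7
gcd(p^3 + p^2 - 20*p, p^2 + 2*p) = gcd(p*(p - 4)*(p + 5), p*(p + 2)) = p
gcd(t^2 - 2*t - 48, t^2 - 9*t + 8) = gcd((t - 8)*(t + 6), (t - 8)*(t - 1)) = t - 8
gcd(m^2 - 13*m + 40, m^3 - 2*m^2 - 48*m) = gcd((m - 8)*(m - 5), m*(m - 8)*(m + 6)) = m - 8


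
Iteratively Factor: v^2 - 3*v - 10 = (v - 5)*(v + 2)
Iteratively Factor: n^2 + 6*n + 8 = (n + 4)*(n + 2)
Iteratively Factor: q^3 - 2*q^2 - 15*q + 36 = (q - 3)*(q^2 + q - 12) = (q - 3)^2*(q + 4)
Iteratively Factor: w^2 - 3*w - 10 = (w - 5)*(w + 2)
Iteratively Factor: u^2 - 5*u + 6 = (u - 3)*(u - 2)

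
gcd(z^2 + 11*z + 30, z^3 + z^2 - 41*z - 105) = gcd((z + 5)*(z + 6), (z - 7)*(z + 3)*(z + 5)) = z + 5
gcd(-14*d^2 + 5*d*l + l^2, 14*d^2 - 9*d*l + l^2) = 2*d - l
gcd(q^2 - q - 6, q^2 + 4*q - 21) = q - 3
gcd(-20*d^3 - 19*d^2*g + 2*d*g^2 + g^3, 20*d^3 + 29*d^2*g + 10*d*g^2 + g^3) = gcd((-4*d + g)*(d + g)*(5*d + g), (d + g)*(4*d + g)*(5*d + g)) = 5*d^2 + 6*d*g + g^2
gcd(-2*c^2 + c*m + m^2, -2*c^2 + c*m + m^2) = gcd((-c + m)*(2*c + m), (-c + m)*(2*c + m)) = 2*c^2 - c*m - m^2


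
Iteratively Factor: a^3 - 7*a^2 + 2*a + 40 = (a - 4)*(a^2 - 3*a - 10) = (a - 4)*(a + 2)*(a - 5)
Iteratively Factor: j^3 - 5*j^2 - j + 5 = (j - 1)*(j^2 - 4*j - 5) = (j - 5)*(j - 1)*(j + 1)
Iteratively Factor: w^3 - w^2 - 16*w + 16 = (w - 1)*(w^2 - 16) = (w - 4)*(w - 1)*(w + 4)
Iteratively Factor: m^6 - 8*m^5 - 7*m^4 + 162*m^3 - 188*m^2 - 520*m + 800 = (m + 4)*(m^5 - 12*m^4 + 41*m^3 - 2*m^2 - 180*m + 200) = (m - 5)*(m + 4)*(m^4 - 7*m^3 + 6*m^2 + 28*m - 40) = (m - 5)*(m - 2)*(m + 4)*(m^3 - 5*m^2 - 4*m + 20) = (m - 5)*(m - 2)^2*(m + 4)*(m^2 - 3*m - 10) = (m - 5)*(m - 2)^2*(m + 2)*(m + 4)*(m - 5)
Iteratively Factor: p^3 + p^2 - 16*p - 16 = (p + 1)*(p^2 - 16) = (p + 1)*(p + 4)*(p - 4)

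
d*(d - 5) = d^2 - 5*d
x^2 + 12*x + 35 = (x + 5)*(x + 7)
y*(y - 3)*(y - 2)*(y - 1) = y^4 - 6*y^3 + 11*y^2 - 6*y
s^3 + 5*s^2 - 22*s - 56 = (s - 4)*(s + 2)*(s + 7)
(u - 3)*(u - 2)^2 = u^3 - 7*u^2 + 16*u - 12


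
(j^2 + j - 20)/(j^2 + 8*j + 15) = (j - 4)/(j + 3)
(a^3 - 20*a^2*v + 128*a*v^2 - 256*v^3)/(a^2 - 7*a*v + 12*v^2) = (-a^2 + 16*a*v - 64*v^2)/(-a + 3*v)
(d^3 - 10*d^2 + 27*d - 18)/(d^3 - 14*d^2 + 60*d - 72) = (d^2 - 4*d + 3)/(d^2 - 8*d + 12)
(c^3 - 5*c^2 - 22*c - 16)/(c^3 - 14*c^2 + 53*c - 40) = (c^2 + 3*c + 2)/(c^2 - 6*c + 5)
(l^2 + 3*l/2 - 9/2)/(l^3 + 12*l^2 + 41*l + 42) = (l - 3/2)/(l^2 + 9*l + 14)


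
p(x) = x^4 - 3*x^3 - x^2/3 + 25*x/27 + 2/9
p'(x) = 4*x^3 - 9*x^2 - 2*x/3 + 25/27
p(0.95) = -0.96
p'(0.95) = -4.40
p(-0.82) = 1.35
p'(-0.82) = -6.78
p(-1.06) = 3.70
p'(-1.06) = -13.24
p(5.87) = 574.66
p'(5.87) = 495.95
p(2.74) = -5.09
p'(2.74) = 13.81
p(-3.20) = 197.01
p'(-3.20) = -220.17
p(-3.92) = 408.31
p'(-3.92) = -375.70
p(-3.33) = 227.18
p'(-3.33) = -244.36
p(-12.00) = 25861.11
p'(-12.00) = -8199.07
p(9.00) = 4355.56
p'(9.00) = 2181.93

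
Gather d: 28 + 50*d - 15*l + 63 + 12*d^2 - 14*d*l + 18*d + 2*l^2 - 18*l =12*d^2 + d*(68 - 14*l) + 2*l^2 - 33*l + 91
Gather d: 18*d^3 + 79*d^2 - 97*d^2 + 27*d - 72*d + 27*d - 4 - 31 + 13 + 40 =18*d^3 - 18*d^2 - 18*d + 18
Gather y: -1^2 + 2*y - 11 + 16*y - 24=18*y - 36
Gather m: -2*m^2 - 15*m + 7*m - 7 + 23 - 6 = -2*m^2 - 8*m + 10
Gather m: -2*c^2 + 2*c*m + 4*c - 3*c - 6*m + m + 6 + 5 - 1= -2*c^2 + c + m*(2*c - 5) + 10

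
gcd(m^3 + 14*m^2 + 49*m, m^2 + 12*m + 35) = m + 7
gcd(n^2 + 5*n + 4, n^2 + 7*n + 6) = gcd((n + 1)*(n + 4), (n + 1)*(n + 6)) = n + 1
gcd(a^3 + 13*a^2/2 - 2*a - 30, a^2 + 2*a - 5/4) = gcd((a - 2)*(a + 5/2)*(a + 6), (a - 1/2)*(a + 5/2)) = a + 5/2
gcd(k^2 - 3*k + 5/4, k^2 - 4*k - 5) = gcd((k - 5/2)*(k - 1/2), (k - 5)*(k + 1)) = 1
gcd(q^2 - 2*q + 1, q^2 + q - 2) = q - 1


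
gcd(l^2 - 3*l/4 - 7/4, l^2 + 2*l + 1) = l + 1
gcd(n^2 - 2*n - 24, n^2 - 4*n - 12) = n - 6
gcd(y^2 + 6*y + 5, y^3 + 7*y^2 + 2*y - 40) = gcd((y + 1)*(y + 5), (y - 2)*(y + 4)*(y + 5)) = y + 5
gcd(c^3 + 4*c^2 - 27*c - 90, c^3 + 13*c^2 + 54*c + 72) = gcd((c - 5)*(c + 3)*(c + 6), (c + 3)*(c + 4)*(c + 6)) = c^2 + 9*c + 18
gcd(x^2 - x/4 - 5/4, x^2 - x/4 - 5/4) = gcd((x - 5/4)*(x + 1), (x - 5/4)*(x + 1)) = x^2 - x/4 - 5/4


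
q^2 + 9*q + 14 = (q + 2)*(q + 7)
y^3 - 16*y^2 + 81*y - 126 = (y - 7)*(y - 6)*(y - 3)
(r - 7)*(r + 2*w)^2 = r^3 + 4*r^2*w - 7*r^2 + 4*r*w^2 - 28*r*w - 28*w^2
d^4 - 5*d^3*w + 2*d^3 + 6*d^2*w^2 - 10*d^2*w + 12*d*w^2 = d*(d + 2)*(d - 3*w)*(d - 2*w)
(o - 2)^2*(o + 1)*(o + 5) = o^4 + 2*o^3 - 15*o^2 + 4*o + 20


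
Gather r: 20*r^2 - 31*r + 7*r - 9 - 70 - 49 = 20*r^2 - 24*r - 128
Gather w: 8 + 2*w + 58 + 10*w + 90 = 12*w + 156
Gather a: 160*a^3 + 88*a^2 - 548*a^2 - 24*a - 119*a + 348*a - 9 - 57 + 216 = 160*a^3 - 460*a^2 + 205*a + 150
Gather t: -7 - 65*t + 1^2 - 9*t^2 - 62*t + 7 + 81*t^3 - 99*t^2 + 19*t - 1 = 81*t^3 - 108*t^2 - 108*t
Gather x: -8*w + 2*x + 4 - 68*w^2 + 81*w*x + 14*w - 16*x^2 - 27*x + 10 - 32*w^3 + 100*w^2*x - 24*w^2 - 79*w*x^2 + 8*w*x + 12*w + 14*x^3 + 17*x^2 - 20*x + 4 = -32*w^3 - 92*w^2 + 18*w + 14*x^3 + x^2*(1 - 79*w) + x*(100*w^2 + 89*w - 45) + 18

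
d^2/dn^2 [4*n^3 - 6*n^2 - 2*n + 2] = 24*n - 12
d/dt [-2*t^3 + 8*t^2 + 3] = 2*t*(8 - 3*t)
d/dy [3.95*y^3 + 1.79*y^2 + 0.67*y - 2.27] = 11.85*y^2 + 3.58*y + 0.67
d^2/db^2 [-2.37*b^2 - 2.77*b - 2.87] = -4.74000000000000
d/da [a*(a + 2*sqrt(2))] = 2*a + 2*sqrt(2)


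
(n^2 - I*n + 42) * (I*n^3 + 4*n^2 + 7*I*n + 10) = I*n^5 + 5*n^4 + 45*I*n^3 + 185*n^2 + 284*I*n + 420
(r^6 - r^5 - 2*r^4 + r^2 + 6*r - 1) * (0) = 0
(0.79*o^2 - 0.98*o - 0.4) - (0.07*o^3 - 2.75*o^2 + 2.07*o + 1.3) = -0.07*o^3 + 3.54*o^2 - 3.05*o - 1.7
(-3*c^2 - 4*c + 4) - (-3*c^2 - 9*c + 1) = 5*c + 3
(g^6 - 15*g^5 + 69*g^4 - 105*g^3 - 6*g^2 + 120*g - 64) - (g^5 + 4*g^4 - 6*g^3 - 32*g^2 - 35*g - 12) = g^6 - 16*g^5 + 65*g^4 - 99*g^3 + 26*g^2 + 155*g - 52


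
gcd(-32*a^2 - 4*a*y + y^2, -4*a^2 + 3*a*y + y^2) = 4*a + y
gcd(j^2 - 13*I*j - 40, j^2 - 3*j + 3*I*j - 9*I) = 1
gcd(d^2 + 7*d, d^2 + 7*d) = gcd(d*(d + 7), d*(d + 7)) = d^2 + 7*d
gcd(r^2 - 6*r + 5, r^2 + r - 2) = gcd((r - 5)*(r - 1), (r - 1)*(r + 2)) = r - 1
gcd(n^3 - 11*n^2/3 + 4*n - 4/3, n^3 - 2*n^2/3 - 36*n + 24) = n - 2/3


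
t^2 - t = t*(t - 1)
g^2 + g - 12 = (g - 3)*(g + 4)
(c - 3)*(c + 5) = c^2 + 2*c - 15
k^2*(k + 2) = k^3 + 2*k^2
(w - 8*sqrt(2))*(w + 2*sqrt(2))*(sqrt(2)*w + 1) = sqrt(2)*w^3 - 11*w^2 - 38*sqrt(2)*w - 32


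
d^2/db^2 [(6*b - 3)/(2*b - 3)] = 48/(2*b - 3)^3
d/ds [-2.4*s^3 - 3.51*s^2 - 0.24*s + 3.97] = -7.2*s^2 - 7.02*s - 0.24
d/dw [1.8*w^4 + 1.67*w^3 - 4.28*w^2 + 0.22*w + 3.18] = 7.2*w^3 + 5.01*w^2 - 8.56*w + 0.22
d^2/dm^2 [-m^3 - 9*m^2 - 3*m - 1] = -6*m - 18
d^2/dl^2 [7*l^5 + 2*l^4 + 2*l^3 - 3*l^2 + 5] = 140*l^3 + 24*l^2 + 12*l - 6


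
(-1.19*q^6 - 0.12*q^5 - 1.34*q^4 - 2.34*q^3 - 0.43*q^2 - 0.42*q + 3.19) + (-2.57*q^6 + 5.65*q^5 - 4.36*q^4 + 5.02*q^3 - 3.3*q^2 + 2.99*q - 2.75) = -3.76*q^6 + 5.53*q^5 - 5.7*q^4 + 2.68*q^3 - 3.73*q^2 + 2.57*q + 0.44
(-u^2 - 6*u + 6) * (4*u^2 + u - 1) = -4*u^4 - 25*u^3 + 19*u^2 + 12*u - 6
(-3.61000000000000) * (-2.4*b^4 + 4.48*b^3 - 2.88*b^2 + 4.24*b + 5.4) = 8.664*b^4 - 16.1728*b^3 + 10.3968*b^2 - 15.3064*b - 19.494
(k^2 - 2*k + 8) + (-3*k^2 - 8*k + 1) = -2*k^2 - 10*k + 9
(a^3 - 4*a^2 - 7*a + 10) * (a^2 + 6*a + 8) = a^5 + 2*a^4 - 23*a^3 - 64*a^2 + 4*a + 80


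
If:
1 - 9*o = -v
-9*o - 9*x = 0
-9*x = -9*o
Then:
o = 0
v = -1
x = 0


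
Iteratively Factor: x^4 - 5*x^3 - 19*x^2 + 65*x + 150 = (x - 5)*(x^3 - 19*x - 30) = (x - 5)*(x + 3)*(x^2 - 3*x - 10) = (x - 5)*(x + 2)*(x + 3)*(x - 5)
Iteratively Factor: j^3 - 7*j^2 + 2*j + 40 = (j - 5)*(j^2 - 2*j - 8) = (j - 5)*(j - 4)*(j + 2)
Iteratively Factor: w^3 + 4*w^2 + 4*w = (w + 2)*(w^2 + 2*w) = (w + 2)^2*(w)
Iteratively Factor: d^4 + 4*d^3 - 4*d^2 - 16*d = (d + 4)*(d^3 - 4*d) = d*(d + 4)*(d^2 - 4) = d*(d - 2)*(d + 4)*(d + 2)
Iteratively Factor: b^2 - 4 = (b + 2)*(b - 2)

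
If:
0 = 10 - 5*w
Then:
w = 2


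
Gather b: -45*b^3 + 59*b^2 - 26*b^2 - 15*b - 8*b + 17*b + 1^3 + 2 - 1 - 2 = -45*b^3 + 33*b^2 - 6*b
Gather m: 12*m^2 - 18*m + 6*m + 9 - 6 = 12*m^2 - 12*m + 3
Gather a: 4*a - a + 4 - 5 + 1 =3*a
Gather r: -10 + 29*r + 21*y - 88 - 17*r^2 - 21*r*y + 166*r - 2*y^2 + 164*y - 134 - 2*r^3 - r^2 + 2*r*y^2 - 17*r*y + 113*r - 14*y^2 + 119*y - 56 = -2*r^3 - 18*r^2 + r*(2*y^2 - 38*y + 308) - 16*y^2 + 304*y - 288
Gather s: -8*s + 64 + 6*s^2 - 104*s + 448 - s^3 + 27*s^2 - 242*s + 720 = -s^3 + 33*s^2 - 354*s + 1232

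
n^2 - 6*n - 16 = (n - 8)*(n + 2)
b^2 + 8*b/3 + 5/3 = (b + 1)*(b + 5/3)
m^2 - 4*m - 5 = (m - 5)*(m + 1)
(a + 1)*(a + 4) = a^2 + 5*a + 4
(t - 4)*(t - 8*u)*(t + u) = t^3 - 7*t^2*u - 4*t^2 - 8*t*u^2 + 28*t*u + 32*u^2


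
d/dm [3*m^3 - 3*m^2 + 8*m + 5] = 9*m^2 - 6*m + 8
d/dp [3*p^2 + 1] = 6*p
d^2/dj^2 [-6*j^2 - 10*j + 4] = -12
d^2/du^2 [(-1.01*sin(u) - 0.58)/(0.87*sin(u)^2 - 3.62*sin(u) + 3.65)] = (0.764469000000001*sin(u)^5 + 4.93690199999999*sin(u)^4 - 26.252424*sin(u)^3 + 10.94451*sin(u)^2 + 51.322707*sin(u) - 38.207784)/(0.87*sin(u)^2 - 3.62*sin(u) + 3.65)^3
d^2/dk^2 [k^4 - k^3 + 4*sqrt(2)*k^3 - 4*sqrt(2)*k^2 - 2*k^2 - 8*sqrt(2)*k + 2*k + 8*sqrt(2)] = 12*k^2 - 6*k + 24*sqrt(2)*k - 8*sqrt(2) - 4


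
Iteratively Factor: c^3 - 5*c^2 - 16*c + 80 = (c + 4)*(c^2 - 9*c + 20) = (c - 5)*(c + 4)*(c - 4)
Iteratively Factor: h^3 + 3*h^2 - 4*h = (h)*(h^2 + 3*h - 4) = h*(h + 4)*(h - 1)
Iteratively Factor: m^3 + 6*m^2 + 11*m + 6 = (m + 1)*(m^2 + 5*m + 6) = (m + 1)*(m + 3)*(m + 2)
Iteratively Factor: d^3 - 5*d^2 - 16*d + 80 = (d + 4)*(d^2 - 9*d + 20) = (d - 4)*(d + 4)*(d - 5)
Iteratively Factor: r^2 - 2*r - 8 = (r + 2)*(r - 4)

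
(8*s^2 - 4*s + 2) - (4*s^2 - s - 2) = 4*s^2 - 3*s + 4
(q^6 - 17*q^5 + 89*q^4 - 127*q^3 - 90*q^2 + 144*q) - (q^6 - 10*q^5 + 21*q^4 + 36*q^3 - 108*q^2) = -7*q^5 + 68*q^4 - 163*q^3 + 18*q^2 + 144*q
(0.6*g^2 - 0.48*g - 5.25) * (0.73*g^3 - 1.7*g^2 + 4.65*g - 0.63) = 0.438*g^5 - 1.3704*g^4 - 0.2265*g^3 + 6.315*g^2 - 24.1101*g + 3.3075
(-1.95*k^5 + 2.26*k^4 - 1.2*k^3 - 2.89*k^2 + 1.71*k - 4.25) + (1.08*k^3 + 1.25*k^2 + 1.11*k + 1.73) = -1.95*k^5 + 2.26*k^4 - 0.12*k^3 - 1.64*k^2 + 2.82*k - 2.52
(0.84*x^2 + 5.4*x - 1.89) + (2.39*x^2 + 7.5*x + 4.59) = 3.23*x^2 + 12.9*x + 2.7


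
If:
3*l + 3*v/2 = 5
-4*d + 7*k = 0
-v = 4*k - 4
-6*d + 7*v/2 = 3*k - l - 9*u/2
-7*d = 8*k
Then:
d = 0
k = 0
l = -1/3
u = -82/27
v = 4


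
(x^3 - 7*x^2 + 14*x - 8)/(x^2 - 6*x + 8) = x - 1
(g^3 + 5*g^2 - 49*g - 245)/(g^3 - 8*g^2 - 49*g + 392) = (g + 5)/(g - 8)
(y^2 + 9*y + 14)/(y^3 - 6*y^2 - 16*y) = (y + 7)/(y*(y - 8))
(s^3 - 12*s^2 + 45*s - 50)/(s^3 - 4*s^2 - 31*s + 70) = (s^2 - 10*s + 25)/(s^2 - 2*s - 35)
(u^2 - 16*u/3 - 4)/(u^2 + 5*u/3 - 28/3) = (3*u^2 - 16*u - 12)/(3*u^2 + 5*u - 28)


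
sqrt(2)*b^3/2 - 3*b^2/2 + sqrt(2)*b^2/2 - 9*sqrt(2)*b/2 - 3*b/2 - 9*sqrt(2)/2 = (b - 3*sqrt(2))*(b + 3*sqrt(2)/2)*(sqrt(2)*b/2 + sqrt(2)/2)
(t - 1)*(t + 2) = t^2 + t - 2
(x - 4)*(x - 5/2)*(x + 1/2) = x^3 - 6*x^2 + 27*x/4 + 5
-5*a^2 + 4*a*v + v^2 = (-a + v)*(5*a + v)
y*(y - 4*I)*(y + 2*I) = y^3 - 2*I*y^2 + 8*y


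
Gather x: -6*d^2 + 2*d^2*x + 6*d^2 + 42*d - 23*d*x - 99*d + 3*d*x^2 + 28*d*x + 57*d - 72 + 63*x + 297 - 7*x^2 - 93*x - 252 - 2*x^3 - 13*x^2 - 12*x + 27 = -2*x^3 + x^2*(3*d - 20) + x*(2*d^2 + 5*d - 42)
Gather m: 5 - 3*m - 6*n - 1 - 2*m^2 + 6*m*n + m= -2*m^2 + m*(6*n - 2) - 6*n + 4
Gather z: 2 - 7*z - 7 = -7*z - 5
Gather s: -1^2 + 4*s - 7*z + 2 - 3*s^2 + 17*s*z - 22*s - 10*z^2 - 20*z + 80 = -3*s^2 + s*(17*z - 18) - 10*z^2 - 27*z + 81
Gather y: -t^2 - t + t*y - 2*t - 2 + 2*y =-t^2 - 3*t + y*(t + 2) - 2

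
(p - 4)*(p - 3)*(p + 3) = p^3 - 4*p^2 - 9*p + 36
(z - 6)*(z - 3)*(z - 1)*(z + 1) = z^4 - 9*z^3 + 17*z^2 + 9*z - 18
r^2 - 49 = (r - 7)*(r + 7)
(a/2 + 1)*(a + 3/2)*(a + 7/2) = a^3/2 + 7*a^2/2 + 61*a/8 + 21/4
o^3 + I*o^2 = o^2*(o + I)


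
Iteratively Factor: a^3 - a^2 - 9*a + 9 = (a + 3)*(a^2 - 4*a + 3) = (a - 1)*(a + 3)*(a - 3)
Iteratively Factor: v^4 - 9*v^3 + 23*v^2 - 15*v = (v - 3)*(v^3 - 6*v^2 + 5*v) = v*(v - 3)*(v^2 - 6*v + 5) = v*(v - 3)*(v - 1)*(v - 5)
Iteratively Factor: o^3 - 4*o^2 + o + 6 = (o - 3)*(o^2 - o - 2) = (o - 3)*(o + 1)*(o - 2)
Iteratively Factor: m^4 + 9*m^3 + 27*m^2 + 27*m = (m + 3)*(m^3 + 6*m^2 + 9*m) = (m + 3)^2*(m^2 + 3*m) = m*(m + 3)^2*(m + 3)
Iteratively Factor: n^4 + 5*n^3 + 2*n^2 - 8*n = (n)*(n^3 + 5*n^2 + 2*n - 8) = n*(n + 4)*(n^2 + n - 2) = n*(n + 2)*(n + 4)*(n - 1)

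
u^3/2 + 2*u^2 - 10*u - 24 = (u/2 + 1)*(u - 4)*(u + 6)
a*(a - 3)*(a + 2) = a^3 - a^2 - 6*a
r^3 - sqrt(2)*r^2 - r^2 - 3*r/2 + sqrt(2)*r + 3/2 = (r - 1)*(r - 3*sqrt(2)/2)*(r + sqrt(2)/2)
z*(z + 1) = z^2 + z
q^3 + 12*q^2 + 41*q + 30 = (q + 1)*(q + 5)*(q + 6)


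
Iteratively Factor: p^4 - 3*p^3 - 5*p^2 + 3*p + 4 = (p - 1)*(p^3 - 2*p^2 - 7*p - 4) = (p - 4)*(p - 1)*(p^2 + 2*p + 1) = (p - 4)*(p - 1)*(p + 1)*(p + 1)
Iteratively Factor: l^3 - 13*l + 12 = (l + 4)*(l^2 - 4*l + 3) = (l - 1)*(l + 4)*(l - 3)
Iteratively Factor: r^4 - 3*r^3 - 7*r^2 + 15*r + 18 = (r - 3)*(r^3 - 7*r - 6) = (r - 3)^2*(r^2 + 3*r + 2) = (r - 3)^2*(r + 1)*(r + 2)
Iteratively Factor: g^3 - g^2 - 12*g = (g - 4)*(g^2 + 3*g) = (g - 4)*(g + 3)*(g)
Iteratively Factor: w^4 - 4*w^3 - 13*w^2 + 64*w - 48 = (w - 4)*(w^3 - 13*w + 12) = (w - 4)*(w - 1)*(w^2 + w - 12) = (w - 4)*(w - 1)*(w + 4)*(w - 3)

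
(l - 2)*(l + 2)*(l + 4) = l^3 + 4*l^2 - 4*l - 16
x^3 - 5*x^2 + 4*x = x*(x - 4)*(x - 1)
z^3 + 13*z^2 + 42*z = z*(z + 6)*(z + 7)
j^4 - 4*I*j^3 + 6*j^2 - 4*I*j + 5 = (j - 5*I)*(j - I)*(j + I)^2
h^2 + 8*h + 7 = (h + 1)*(h + 7)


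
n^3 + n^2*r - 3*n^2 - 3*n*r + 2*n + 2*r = (n - 2)*(n - 1)*(n + r)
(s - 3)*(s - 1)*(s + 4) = s^3 - 13*s + 12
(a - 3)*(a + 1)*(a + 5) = a^3 + 3*a^2 - 13*a - 15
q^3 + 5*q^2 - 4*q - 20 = (q - 2)*(q + 2)*(q + 5)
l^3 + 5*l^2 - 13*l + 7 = (l - 1)^2*(l + 7)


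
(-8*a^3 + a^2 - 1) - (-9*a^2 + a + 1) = -8*a^3 + 10*a^2 - a - 2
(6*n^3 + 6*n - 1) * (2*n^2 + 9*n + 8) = 12*n^5 + 54*n^4 + 60*n^3 + 52*n^2 + 39*n - 8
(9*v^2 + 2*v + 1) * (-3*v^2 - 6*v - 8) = -27*v^4 - 60*v^3 - 87*v^2 - 22*v - 8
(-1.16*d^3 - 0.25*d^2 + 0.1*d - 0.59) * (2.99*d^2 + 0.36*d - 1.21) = -3.4684*d^5 - 1.1651*d^4 + 1.6126*d^3 - 1.4256*d^2 - 0.3334*d + 0.7139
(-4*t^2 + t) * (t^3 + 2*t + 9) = -4*t^5 + t^4 - 8*t^3 - 34*t^2 + 9*t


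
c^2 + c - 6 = (c - 2)*(c + 3)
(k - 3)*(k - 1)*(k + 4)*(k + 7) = k^4 + 7*k^3 - 13*k^2 - 79*k + 84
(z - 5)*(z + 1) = z^2 - 4*z - 5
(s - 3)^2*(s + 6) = s^3 - 27*s + 54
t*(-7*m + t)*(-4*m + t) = 28*m^2*t - 11*m*t^2 + t^3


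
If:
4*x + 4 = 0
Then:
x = -1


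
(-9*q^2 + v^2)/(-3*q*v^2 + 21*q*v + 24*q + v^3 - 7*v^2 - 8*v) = (3*q + v)/(v^2 - 7*v - 8)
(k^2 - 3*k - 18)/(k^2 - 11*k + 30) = (k + 3)/(k - 5)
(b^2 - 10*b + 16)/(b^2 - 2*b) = (b - 8)/b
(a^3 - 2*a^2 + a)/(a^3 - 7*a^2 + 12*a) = (a^2 - 2*a + 1)/(a^2 - 7*a + 12)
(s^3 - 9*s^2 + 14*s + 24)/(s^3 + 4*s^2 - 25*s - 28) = (s - 6)/(s + 7)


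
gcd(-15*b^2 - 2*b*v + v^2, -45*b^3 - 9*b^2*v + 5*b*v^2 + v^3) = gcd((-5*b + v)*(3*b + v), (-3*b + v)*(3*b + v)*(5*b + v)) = 3*b + v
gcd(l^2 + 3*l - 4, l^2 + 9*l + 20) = l + 4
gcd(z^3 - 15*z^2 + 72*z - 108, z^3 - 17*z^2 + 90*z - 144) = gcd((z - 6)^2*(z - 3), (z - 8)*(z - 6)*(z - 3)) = z^2 - 9*z + 18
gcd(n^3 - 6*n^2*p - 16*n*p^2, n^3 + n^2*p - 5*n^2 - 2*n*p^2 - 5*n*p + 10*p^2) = n + 2*p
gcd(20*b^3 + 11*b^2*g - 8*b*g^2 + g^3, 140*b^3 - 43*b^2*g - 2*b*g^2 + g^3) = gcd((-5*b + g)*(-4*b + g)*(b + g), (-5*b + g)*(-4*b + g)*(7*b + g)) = 20*b^2 - 9*b*g + g^2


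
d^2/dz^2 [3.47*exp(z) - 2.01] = 3.47*exp(z)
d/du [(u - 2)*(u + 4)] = 2*u + 2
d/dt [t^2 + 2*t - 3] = 2*t + 2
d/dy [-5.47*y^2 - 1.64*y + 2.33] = -10.94*y - 1.64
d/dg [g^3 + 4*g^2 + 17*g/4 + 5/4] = 3*g^2 + 8*g + 17/4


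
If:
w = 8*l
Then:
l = w/8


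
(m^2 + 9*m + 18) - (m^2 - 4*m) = 13*m + 18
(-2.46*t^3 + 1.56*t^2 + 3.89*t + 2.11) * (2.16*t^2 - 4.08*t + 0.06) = -5.3136*t^5 + 13.4064*t^4 + 1.89*t^3 - 11.22*t^2 - 8.3754*t + 0.1266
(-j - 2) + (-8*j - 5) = -9*j - 7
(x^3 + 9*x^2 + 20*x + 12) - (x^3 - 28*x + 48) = 9*x^2 + 48*x - 36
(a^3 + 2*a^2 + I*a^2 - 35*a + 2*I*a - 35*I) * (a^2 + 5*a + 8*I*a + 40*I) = a^5 + 7*a^4 + 9*I*a^4 - 33*a^3 + 63*I*a^3 - 231*a^2 - 225*I*a^2 + 200*a - 1575*I*a + 1400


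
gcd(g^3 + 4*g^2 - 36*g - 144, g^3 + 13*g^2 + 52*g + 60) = g + 6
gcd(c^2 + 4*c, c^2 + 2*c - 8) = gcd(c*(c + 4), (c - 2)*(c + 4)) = c + 4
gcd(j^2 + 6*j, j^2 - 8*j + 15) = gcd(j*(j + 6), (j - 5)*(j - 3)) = 1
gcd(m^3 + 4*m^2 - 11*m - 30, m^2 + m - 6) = 1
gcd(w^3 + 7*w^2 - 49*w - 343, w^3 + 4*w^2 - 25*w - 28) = w + 7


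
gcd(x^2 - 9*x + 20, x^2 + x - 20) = x - 4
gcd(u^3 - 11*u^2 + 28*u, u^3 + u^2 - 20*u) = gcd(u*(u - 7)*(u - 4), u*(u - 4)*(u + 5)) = u^2 - 4*u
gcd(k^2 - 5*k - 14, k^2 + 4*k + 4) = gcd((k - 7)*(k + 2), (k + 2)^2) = k + 2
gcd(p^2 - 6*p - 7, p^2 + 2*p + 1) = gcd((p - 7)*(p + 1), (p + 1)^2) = p + 1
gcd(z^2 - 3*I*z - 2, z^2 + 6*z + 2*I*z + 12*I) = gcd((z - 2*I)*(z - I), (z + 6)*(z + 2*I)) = 1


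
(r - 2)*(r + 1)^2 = r^3 - 3*r - 2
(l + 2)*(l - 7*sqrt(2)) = l^2 - 7*sqrt(2)*l + 2*l - 14*sqrt(2)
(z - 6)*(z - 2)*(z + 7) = z^3 - z^2 - 44*z + 84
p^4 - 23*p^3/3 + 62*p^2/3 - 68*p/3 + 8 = (p - 3)*(p - 2)^2*(p - 2/3)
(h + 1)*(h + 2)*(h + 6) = h^3 + 9*h^2 + 20*h + 12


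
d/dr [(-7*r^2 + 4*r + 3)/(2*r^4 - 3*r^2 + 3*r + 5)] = (2*(2 - 7*r)*(2*r^4 - 3*r^2 + 3*r + 5) - (-7*r^2 + 4*r + 3)*(8*r^3 - 6*r + 3))/(2*r^4 - 3*r^2 + 3*r + 5)^2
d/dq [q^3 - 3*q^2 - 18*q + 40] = 3*q^2 - 6*q - 18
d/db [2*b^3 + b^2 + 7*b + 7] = 6*b^2 + 2*b + 7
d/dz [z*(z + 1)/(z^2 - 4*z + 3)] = (-5*z^2 + 6*z + 3)/(z^4 - 8*z^3 + 22*z^2 - 24*z + 9)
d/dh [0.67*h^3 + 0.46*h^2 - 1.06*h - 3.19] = 2.01*h^2 + 0.92*h - 1.06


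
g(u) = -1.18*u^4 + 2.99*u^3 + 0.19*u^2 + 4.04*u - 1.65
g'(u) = -4.72*u^3 + 8.97*u^2 + 0.38*u + 4.04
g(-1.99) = -51.01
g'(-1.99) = 76.00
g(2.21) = 12.33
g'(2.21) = -2.26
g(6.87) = -1623.95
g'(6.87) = -1100.42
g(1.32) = 7.31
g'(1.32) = 9.32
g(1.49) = 8.87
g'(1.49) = 8.91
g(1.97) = 12.13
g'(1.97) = 3.51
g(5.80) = -723.79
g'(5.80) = -612.93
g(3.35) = -22.19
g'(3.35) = -71.47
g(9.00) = -5512.17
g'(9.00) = -2706.85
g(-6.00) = -2194.17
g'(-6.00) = 1344.20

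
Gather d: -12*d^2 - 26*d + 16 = -12*d^2 - 26*d + 16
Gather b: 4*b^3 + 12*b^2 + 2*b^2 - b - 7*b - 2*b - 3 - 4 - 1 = 4*b^3 + 14*b^2 - 10*b - 8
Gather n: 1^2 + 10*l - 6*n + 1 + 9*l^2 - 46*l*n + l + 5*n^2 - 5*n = 9*l^2 + 11*l + 5*n^2 + n*(-46*l - 11) + 2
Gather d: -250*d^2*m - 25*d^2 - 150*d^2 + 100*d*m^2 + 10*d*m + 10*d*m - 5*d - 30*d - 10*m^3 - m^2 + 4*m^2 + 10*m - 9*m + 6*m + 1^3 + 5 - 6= d^2*(-250*m - 175) + d*(100*m^2 + 20*m - 35) - 10*m^3 + 3*m^2 + 7*m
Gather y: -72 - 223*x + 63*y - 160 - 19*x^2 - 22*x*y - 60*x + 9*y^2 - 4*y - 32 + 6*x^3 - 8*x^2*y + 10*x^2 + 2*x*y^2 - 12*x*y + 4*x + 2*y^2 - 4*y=6*x^3 - 9*x^2 - 279*x + y^2*(2*x + 11) + y*(-8*x^2 - 34*x + 55) - 264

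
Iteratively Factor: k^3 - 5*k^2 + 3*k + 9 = (k + 1)*(k^2 - 6*k + 9) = (k - 3)*(k + 1)*(k - 3)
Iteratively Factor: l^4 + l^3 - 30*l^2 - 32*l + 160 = (l - 2)*(l^3 + 3*l^2 - 24*l - 80) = (l - 2)*(l + 4)*(l^2 - l - 20) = (l - 5)*(l - 2)*(l + 4)*(l + 4)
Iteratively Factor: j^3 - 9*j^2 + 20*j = (j - 5)*(j^2 - 4*j) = (j - 5)*(j - 4)*(j)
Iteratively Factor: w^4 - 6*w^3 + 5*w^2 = (w - 5)*(w^3 - w^2) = w*(w - 5)*(w^2 - w) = w^2*(w - 5)*(w - 1)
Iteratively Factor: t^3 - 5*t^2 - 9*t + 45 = (t - 5)*(t^2 - 9) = (t - 5)*(t + 3)*(t - 3)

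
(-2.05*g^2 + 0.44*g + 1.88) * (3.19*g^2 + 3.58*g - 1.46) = -6.5395*g^4 - 5.9354*g^3 + 10.5654*g^2 + 6.088*g - 2.7448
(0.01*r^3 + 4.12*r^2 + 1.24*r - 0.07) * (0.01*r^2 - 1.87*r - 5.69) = 0.0001*r^5 + 0.0225*r^4 - 7.7489*r^3 - 25.7623*r^2 - 6.9247*r + 0.3983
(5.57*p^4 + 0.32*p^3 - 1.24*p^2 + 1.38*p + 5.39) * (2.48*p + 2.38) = 13.8136*p^5 + 14.0502*p^4 - 2.3136*p^3 + 0.4712*p^2 + 16.6516*p + 12.8282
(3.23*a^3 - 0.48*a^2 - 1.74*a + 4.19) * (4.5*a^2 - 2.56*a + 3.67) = 14.535*a^5 - 10.4288*a^4 + 5.2529*a^3 + 21.5478*a^2 - 17.1122*a + 15.3773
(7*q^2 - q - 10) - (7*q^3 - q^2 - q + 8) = -7*q^3 + 8*q^2 - 18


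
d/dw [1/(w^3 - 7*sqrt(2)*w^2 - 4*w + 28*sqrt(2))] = (-3*w^2 + 14*sqrt(2)*w + 4)/(w^3 - 7*sqrt(2)*w^2 - 4*w + 28*sqrt(2))^2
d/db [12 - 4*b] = -4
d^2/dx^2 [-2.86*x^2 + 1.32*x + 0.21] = -5.72000000000000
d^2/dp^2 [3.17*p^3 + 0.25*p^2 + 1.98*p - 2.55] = 19.02*p + 0.5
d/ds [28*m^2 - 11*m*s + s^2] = -11*m + 2*s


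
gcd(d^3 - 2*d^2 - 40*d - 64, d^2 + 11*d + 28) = d + 4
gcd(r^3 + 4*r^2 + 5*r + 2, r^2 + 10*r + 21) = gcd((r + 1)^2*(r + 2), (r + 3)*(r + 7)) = 1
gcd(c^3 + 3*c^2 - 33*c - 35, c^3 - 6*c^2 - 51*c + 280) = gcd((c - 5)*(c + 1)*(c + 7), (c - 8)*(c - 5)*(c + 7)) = c^2 + 2*c - 35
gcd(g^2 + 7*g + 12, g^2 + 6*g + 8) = g + 4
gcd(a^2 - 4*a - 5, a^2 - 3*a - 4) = a + 1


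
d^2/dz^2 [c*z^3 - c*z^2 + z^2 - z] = 6*c*z - 2*c + 2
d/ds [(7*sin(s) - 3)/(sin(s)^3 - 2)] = (-14*sin(s)^3 + 9*sin(s)^2 - 14)*cos(s)/(sin(s)^3 - 2)^2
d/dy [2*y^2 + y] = 4*y + 1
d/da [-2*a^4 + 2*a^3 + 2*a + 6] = -8*a^3 + 6*a^2 + 2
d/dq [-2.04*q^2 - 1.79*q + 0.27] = -4.08*q - 1.79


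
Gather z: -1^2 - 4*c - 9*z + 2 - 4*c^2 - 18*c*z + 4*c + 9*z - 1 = -4*c^2 - 18*c*z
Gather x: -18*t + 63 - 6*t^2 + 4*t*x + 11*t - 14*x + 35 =-6*t^2 - 7*t + x*(4*t - 14) + 98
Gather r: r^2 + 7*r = r^2 + 7*r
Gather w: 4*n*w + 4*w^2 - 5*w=4*w^2 + w*(4*n - 5)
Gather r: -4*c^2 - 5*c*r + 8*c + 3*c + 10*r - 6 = -4*c^2 + 11*c + r*(10 - 5*c) - 6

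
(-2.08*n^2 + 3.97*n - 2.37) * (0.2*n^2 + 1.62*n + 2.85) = -0.416*n^4 - 2.5756*n^3 + 0.0294*n^2 + 7.4751*n - 6.7545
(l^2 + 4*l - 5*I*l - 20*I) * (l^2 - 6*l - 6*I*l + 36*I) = l^4 - 2*l^3 - 11*I*l^3 - 54*l^2 + 22*I*l^2 + 60*l + 264*I*l + 720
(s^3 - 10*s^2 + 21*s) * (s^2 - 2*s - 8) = s^5 - 12*s^4 + 33*s^3 + 38*s^2 - 168*s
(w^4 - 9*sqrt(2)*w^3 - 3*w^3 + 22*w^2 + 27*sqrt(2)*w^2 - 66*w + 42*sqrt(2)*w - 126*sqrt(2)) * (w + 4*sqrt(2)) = w^5 - 5*sqrt(2)*w^4 - 3*w^4 - 50*w^3 + 15*sqrt(2)*w^3 + 150*w^2 + 130*sqrt(2)*w^2 - 390*sqrt(2)*w + 336*w - 1008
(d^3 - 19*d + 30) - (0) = d^3 - 19*d + 30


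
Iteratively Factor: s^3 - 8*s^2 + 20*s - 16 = (s - 2)*(s^2 - 6*s + 8) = (s - 2)^2*(s - 4)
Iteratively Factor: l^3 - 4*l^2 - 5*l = (l)*(l^2 - 4*l - 5) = l*(l - 5)*(l + 1)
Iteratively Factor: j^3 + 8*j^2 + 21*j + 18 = (j + 3)*(j^2 + 5*j + 6) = (j + 3)^2*(j + 2)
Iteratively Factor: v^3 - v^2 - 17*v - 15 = (v + 3)*(v^2 - 4*v - 5) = (v - 5)*(v + 3)*(v + 1)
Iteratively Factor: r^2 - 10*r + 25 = (r - 5)*(r - 5)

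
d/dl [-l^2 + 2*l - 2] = 2 - 2*l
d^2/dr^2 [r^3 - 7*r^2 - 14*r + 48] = 6*r - 14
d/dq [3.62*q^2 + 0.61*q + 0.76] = 7.24*q + 0.61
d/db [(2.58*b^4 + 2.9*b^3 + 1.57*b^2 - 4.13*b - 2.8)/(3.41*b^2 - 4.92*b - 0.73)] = (17.5956*b^5 - 28.1918*b^4 - 36.0696*b^3 + 0.00789999999999935*b^2 + 16.8038*b - 10.7611)/(11.6281*b^4 - 33.5544*b^3 + 19.2278*b^2 + 7.1832*b + 0.5329)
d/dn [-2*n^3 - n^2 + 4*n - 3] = -6*n^2 - 2*n + 4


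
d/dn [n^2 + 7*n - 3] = 2*n + 7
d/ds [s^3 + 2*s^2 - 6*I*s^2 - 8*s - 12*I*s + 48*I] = 3*s^2 + s*(4 - 12*I) - 8 - 12*I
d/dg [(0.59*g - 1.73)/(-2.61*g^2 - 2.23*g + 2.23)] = (1.5399*g^2 - 9.0306*g - 2.5422)/(6.8121*g^4 + 11.6406*g^3 - 6.6677*g^2 - 9.9458*g + 4.9729)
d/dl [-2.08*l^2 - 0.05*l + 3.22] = -4.16*l - 0.05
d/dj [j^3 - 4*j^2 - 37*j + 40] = 3*j^2 - 8*j - 37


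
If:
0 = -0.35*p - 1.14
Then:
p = -3.26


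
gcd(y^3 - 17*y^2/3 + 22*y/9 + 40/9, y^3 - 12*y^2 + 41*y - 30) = y - 5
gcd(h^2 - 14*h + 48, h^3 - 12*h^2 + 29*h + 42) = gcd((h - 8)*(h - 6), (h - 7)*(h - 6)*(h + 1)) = h - 6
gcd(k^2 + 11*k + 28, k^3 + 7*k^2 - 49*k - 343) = k + 7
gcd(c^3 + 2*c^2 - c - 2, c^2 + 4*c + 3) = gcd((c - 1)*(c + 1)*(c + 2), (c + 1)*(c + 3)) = c + 1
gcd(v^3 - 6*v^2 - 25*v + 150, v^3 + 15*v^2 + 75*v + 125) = v + 5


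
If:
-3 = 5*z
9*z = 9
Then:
No Solution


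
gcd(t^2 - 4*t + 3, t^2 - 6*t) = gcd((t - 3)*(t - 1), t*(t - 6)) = 1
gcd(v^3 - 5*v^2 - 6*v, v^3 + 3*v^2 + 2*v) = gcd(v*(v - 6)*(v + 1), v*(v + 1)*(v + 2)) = v^2 + v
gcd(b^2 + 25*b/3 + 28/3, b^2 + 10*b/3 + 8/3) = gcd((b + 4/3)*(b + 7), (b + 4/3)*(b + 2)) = b + 4/3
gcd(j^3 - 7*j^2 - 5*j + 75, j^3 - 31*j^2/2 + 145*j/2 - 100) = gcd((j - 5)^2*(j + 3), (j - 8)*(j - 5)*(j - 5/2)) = j - 5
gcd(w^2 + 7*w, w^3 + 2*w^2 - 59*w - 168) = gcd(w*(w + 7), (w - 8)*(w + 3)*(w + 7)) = w + 7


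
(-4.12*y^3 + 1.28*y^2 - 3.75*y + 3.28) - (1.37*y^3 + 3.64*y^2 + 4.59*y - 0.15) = -5.49*y^3 - 2.36*y^2 - 8.34*y + 3.43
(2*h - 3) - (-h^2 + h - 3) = h^2 + h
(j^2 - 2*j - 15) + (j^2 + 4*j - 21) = 2*j^2 + 2*j - 36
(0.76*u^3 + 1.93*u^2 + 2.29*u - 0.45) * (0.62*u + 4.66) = 0.4712*u^4 + 4.7382*u^3 + 10.4136*u^2 + 10.3924*u - 2.097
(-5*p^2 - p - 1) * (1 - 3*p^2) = 15*p^4 + 3*p^3 - 2*p^2 - p - 1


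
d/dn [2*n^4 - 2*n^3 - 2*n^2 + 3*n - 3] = 8*n^3 - 6*n^2 - 4*n + 3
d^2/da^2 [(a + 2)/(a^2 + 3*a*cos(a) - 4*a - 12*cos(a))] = ((2*a + 4)*(-3*a*sin(a) + 2*a + 12*sin(a) + 3*cos(a) - 4)^2 + (a^2 + 3*a*cos(a) - 4*a - 12*cos(a))*(3*a^2*cos(a) + 12*a*sin(a) - 6*a*cos(a) - 6*a - 12*sin(a) - 30*cos(a) + 4))/((a - 4)^3*(a + 3*cos(a))^3)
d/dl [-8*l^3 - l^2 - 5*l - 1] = -24*l^2 - 2*l - 5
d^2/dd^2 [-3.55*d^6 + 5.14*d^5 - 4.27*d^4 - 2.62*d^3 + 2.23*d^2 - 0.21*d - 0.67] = -106.5*d^4 + 102.8*d^3 - 51.24*d^2 - 15.72*d + 4.46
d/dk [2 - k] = -1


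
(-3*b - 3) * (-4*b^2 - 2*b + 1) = 12*b^3 + 18*b^2 + 3*b - 3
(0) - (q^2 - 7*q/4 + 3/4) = -q^2 + 7*q/4 - 3/4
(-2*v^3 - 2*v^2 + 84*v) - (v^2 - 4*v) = -2*v^3 - 3*v^2 + 88*v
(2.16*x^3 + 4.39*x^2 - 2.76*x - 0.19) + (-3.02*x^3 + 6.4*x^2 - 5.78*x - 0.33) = -0.86*x^3 + 10.79*x^2 - 8.54*x - 0.52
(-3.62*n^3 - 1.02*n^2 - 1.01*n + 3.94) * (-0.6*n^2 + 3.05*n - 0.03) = 2.172*n^5 - 10.429*n^4 - 2.3964*n^3 - 5.4139*n^2 + 12.0473*n - 0.1182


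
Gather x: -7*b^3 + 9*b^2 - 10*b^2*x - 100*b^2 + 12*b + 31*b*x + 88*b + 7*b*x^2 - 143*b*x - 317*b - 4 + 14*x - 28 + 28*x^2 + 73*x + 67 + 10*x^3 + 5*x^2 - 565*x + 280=-7*b^3 - 91*b^2 - 217*b + 10*x^3 + x^2*(7*b + 33) + x*(-10*b^2 - 112*b - 478) + 315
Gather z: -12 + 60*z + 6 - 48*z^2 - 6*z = -48*z^2 + 54*z - 6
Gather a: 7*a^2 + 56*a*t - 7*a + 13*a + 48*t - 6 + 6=7*a^2 + a*(56*t + 6) + 48*t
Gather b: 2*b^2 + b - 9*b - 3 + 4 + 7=2*b^2 - 8*b + 8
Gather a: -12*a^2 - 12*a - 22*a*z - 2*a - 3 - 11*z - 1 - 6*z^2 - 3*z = -12*a^2 + a*(-22*z - 14) - 6*z^2 - 14*z - 4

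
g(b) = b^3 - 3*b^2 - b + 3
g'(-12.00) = 503.00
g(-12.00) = -2145.00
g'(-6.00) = 143.00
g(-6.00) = -315.00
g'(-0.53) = 3.02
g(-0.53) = 2.54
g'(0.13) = -1.73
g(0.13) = 2.82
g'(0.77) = -3.84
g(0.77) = 0.91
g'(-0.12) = -0.24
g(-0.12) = 3.08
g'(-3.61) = 59.76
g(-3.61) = -79.53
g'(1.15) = -3.93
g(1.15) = -0.60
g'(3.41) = 13.42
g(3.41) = 4.36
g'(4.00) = 23.00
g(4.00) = 15.00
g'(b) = 3*b^2 - 6*b - 1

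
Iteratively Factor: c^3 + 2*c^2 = (c)*(c^2 + 2*c) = c*(c + 2)*(c)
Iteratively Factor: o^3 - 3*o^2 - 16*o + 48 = (o - 4)*(o^2 + o - 12) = (o - 4)*(o + 4)*(o - 3)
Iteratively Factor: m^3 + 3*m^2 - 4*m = (m - 1)*(m^2 + 4*m) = (m - 1)*(m + 4)*(m)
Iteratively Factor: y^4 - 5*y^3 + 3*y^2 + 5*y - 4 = (y - 1)*(y^3 - 4*y^2 - y + 4) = (y - 1)*(y + 1)*(y^2 - 5*y + 4) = (y - 1)^2*(y + 1)*(y - 4)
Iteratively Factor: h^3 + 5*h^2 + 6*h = (h)*(h^2 + 5*h + 6) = h*(h + 3)*(h + 2)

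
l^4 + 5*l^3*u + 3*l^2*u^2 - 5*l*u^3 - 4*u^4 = (l - u)*(l + u)^2*(l + 4*u)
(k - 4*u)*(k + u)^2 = k^3 - 2*k^2*u - 7*k*u^2 - 4*u^3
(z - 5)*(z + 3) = z^2 - 2*z - 15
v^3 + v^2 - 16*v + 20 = (v - 2)^2*(v + 5)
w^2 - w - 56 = (w - 8)*(w + 7)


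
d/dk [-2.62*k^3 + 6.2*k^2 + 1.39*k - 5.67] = -7.86*k^2 + 12.4*k + 1.39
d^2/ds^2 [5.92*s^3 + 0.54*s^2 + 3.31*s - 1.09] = 35.52*s + 1.08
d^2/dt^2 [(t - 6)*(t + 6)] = 2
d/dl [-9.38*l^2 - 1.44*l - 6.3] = -18.76*l - 1.44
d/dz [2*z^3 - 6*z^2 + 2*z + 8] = 6*z^2 - 12*z + 2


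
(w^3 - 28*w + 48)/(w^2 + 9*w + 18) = (w^2 - 6*w + 8)/(w + 3)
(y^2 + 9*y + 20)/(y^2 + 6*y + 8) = (y + 5)/(y + 2)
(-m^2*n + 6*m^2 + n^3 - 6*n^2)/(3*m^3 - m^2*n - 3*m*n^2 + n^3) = (6 - n)/(3*m - n)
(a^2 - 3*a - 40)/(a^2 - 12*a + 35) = (a^2 - 3*a - 40)/(a^2 - 12*a + 35)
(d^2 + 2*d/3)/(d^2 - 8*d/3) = (3*d + 2)/(3*d - 8)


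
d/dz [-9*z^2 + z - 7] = 1 - 18*z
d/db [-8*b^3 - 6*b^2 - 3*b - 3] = -24*b^2 - 12*b - 3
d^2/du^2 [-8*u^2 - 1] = -16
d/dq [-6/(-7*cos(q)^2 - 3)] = 168*sin(2*q)/(7*cos(2*q) + 13)^2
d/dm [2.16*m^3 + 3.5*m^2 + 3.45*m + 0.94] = 6.48*m^2 + 7.0*m + 3.45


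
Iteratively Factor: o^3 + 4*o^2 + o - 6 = (o + 2)*(o^2 + 2*o - 3) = (o + 2)*(o + 3)*(o - 1)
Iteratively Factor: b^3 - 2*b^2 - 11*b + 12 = (b - 4)*(b^2 + 2*b - 3) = (b - 4)*(b - 1)*(b + 3)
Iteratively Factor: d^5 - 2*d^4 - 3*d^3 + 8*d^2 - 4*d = (d)*(d^4 - 2*d^3 - 3*d^2 + 8*d - 4) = d*(d - 1)*(d^3 - d^2 - 4*d + 4) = d*(d - 2)*(d - 1)*(d^2 + d - 2) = d*(d - 2)*(d - 1)*(d + 2)*(d - 1)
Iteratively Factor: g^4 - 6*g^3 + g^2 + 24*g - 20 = (g - 5)*(g^3 - g^2 - 4*g + 4) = (g - 5)*(g - 1)*(g^2 - 4) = (g - 5)*(g - 2)*(g - 1)*(g + 2)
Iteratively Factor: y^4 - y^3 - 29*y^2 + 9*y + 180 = (y - 5)*(y^3 + 4*y^2 - 9*y - 36) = (y - 5)*(y - 3)*(y^2 + 7*y + 12) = (y - 5)*(y - 3)*(y + 3)*(y + 4)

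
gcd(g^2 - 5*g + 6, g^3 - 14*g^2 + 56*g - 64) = g - 2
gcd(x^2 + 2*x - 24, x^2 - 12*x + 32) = x - 4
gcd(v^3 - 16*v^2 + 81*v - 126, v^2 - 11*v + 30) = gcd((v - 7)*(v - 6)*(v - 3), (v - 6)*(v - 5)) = v - 6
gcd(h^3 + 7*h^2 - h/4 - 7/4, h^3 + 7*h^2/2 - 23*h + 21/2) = h^2 + 13*h/2 - 7/2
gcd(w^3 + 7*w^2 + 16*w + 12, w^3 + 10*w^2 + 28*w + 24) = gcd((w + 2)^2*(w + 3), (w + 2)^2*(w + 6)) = w^2 + 4*w + 4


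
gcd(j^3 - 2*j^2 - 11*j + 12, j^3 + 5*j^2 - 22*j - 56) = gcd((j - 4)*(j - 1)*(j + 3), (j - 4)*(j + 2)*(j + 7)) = j - 4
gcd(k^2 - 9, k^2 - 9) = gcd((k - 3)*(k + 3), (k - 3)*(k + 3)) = k^2 - 9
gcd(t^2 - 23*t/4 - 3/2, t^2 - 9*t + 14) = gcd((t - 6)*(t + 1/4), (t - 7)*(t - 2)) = 1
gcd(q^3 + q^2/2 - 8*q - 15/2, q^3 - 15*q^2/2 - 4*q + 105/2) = q^2 - q/2 - 15/2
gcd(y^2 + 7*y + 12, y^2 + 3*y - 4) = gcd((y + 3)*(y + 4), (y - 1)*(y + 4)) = y + 4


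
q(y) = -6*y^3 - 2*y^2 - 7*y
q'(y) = -18*y^2 - 4*y - 7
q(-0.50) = 3.75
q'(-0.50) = -9.50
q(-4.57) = 562.88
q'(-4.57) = -364.65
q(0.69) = -7.75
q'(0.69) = -18.33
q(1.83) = -56.28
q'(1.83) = -74.60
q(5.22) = -944.46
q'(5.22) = -518.35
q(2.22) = -91.04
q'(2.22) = -104.59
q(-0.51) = 3.85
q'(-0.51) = -9.64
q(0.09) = -0.65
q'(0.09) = -7.51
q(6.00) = -1410.00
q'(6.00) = -679.00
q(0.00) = 0.00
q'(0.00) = -7.00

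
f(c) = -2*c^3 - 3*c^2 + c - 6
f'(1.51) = -21.74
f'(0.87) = -8.76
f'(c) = -6*c^2 - 6*c + 1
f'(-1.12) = 0.19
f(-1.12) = -8.07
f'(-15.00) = -1259.00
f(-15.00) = 6054.00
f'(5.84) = -238.67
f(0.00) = -6.00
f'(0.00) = 1.00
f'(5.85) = -239.44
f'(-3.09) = -37.75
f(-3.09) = 21.27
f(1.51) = -18.22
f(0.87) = -8.72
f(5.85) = -503.22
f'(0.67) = -5.71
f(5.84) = -500.83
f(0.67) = -7.28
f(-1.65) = -6.83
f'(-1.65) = -5.44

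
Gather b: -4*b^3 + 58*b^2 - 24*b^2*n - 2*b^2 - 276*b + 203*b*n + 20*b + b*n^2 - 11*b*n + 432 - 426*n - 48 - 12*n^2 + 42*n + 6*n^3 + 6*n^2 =-4*b^3 + b^2*(56 - 24*n) + b*(n^2 + 192*n - 256) + 6*n^3 - 6*n^2 - 384*n + 384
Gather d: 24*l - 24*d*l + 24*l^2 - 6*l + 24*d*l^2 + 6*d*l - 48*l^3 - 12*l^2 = d*(24*l^2 - 18*l) - 48*l^3 + 12*l^2 + 18*l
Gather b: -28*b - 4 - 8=-28*b - 12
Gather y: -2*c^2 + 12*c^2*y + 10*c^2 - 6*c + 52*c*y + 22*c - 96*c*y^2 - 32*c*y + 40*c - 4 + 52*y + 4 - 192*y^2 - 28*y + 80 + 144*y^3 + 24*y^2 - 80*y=8*c^2 + 56*c + 144*y^3 + y^2*(-96*c - 168) + y*(12*c^2 + 20*c - 56) + 80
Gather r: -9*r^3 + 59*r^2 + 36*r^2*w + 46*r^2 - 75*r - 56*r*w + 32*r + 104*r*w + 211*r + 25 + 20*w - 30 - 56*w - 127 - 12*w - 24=-9*r^3 + r^2*(36*w + 105) + r*(48*w + 168) - 48*w - 156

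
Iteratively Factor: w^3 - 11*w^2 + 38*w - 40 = (w - 4)*(w^2 - 7*w + 10) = (w - 5)*(w - 4)*(w - 2)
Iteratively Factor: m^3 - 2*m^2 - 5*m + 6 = (m - 3)*(m^2 + m - 2) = (m - 3)*(m + 2)*(m - 1)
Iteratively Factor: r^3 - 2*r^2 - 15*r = (r - 5)*(r^2 + 3*r) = (r - 5)*(r + 3)*(r)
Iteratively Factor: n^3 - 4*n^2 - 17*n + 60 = (n - 5)*(n^2 + n - 12) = (n - 5)*(n - 3)*(n + 4)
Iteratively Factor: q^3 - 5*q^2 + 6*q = (q)*(q^2 - 5*q + 6) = q*(q - 3)*(q - 2)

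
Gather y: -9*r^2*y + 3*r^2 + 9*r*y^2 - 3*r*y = 3*r^2 + 9*r*y^2 + y*(-9*r^2 - 3*r)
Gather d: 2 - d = 2 - d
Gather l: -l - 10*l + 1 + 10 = 11 - 11*l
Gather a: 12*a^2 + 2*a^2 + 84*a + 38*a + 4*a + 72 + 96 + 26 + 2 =14*a^2 + 126*a + 196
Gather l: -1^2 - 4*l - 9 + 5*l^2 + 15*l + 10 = 5*l^2 + 11*l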